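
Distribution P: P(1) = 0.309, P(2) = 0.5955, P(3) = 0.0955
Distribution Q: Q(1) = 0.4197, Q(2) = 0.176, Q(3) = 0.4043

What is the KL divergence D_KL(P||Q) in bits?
0.7119 bits

D_KL(P||Q) = Σ P(x) log₂(P(x)/Q(x))

Computing term by term:
  P(1)·log₂(P(1)/Q(1)) = 0.309·log₂(0.309/0.4197) = -0.13650
  P(2)·log₂(P(2)/Q(2)) = 0.5955·log₂(0.5955/0.176) = 1.04720
  P(3)·log₂(P(3)/Q(3)) = 0.0955·log₂(0.0955/0.4043) = -0.19882

D_KL(P||Q) = -0.13650 + 1.04720 - 0.19882 = 0.71188 ≈ 0.7119 bits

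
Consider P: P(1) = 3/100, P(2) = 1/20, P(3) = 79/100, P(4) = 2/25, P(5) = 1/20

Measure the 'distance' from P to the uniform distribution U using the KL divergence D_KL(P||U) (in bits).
1.1778 bits

U(i) = 1/5 for all i

D_KL(P||U) = Σ P(x) log₂(P(x) / (1/5))
           = Σ P(x) log₂(P(x)) + log₂(5)
           = log₂(5) - H(P)

H(P) = -Σ P(x) log₂(P(x)):
  -P(1)·log₂(P(1)) = -(3/100)·log₂(3/100) = 0.15177
  -P(2)·log₂(P(2)) = -(1/20)·log₂(1/20) = 0.21610
  -P(3)·log₂(P(3)) = -(79/100)·log₂(79/100) = 0.26866
  -P(4)·log₂(P(4)) = -(2/25)·log₂(2/25) = 0.29151
  -P(5)·log₂(P(5)) = -(1/20)·log₂(1/20) = 0.21610
H(P) = 0.15177 + 0.21610 + 0.26866 + 0.29151 + 0.21610 = 1.14414 bits

log₂(5) = 2.32193 bits

D_KL(P||U) = 2.32193 - 1.14414 = 1.17779 ≈ 1.1778 bits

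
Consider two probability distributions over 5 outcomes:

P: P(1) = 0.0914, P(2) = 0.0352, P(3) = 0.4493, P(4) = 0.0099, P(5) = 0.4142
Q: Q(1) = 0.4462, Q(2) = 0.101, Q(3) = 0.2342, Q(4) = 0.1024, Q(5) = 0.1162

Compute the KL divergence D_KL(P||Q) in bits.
0.8859 bits

D_KL(P||Q) = Σ P(x) log₂(P(x)/Q(x))

Computing term by term:
  P(1)·log₂(P(1)/Q(1)) = 0.0914·log₂(0.0914/0.4462) = -0.20907
  P(2)·log₂(P(2)/Q(2)) = 0.0352·log₂(0.0352/0.101) = -0.05353
  P(3)·log₂(P(3)/Q(3)) = 0.4493·log₂(0.4493/0.2342) = 0.42231
  P(4)·log₂(P(4)/Q(4)) = 0.0099·log₂(0.0099/0.1024) = -0.03337
  P(5)·log₂(P(5)/Q(5)) = 0.4142·log₂(0.4142/0.1162) = 0.75953

D_KL(P||Q) = -0.20907 - 0.05353 + 0.42231 - 0.03337 + 0.75953 = 0.88587 ≈ 0.8859 bits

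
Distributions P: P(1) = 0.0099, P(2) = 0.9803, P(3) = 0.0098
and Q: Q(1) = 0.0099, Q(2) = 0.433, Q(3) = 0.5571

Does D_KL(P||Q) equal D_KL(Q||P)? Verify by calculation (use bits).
D_KL(P||Q) = 1.0985 bits, D_KL(Q||P) = 2.7369 bits. No — D_KL(P||Q) ≠ D_KL(Q||P) for this pair.

D_KL(P||Q) = Σ P(x) log₂(P(x)/Q(x))

Computing term by term:
  P(1)·log₂(P(1)/Q(1)) = 0.0099·log₂(0.0099/0.0099) = 0.00000
  P(2)·log₂(P(2)/Q(2)) = 0.9803·log₂(0.9803/0.433) = 1.15563
  P(3)·log₂(P(3)/Q(3)) = 0.0098·log₂(0.0098/0.5571) = -0.05712

D_KL(P||Q) = 0.00000 + 1.15563 - 0.05712 = 1.09851 ≈ 1.0985 bits

D_KL(Q||P) = Σ Q(x) log₂(Q(x)/P(x))

Computing term by term:
  Q(1)·log₂(Q(1)/P(1)) = 0.0099·log₂(0.0099/0.0099) = 0.00000
  Q(2)·log₂(Q(2)/P(2)) = 0.433·log₂(0.433/0.9803) = -0.51044
  Q(3)·log₂(Q(3)/P(3)) = 0.5571·log₂(0.5571/0.0098) = 3.24734

D_KL(Q||P) = 0.00000 - 0.51044 + 3.24734 = 2.73690 ≈ 2.7369 bits

These are NOT equal (difference: 1.6384 bits). KL divergence is asymmetric: D_KL(P||Q) ≠ D_KL(Q||P) in general.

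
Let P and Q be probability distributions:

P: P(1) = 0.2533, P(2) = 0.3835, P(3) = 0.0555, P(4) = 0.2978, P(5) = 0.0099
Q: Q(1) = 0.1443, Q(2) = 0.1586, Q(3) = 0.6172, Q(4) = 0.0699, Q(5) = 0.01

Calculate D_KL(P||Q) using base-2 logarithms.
1.1238 bits

D_KL(P||Q) = Σ P(x) log₂(P(x)/Q(x))

Computing term by term:
  P(1)·log₂(P(1)/Q(1)) = 0.2533·log₂(0.2533/0.1443) = 0.20562
  P(2)·log₂(P(2)/Q(2)) = 0.3835·log₂(0.3835/0.1586) = 0.48852
  P(3)·log₂(P(3)/Q(3)) = 0.0555·log₂(0.0555/0.6172) = -0.19287
  P(4)·log₂(P(4)/Q(4)) = 0.2978·log₂(0.2978/0.0699) = 0.62269
  P(5)·log₂(P(5)/Q(5)) = 0.0099·log₂(0.0099/0.01) = -0.00014

D_KL(P||Q) = 0.20562 + 0.48852 - 0.19287 + 0.62269 - 0.00014 = 1.12382 ≈ 1.1238 bits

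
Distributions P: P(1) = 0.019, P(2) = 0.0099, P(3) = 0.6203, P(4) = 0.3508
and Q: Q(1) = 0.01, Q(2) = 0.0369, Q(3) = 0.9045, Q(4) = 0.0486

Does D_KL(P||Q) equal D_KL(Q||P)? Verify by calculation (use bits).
D_KL(P||Q) = 0.6616 bits, D_KL(Q||P) = 0.4144 bits. No — D_KL(P||Q) ≠ D_KL(Q||P) for this pair.

D_KL(P||Q) = Σ P(x) log₂(P(x)/Q(x))

Computing term by term:
  P(1)·log₂(P(1)/Q(1)) = 0.019·log₂(0.019/0.01) = 0.01759
  P(2)·log₂(P(2)/Q(2)) = 0.0099·log₂(0.0099/0.0369) = -0.01879
  P(3)·log₂(P(3)/Q(3)) = 0.6203·log₂(0.6203/0.9045) = -0.33754
  P(4)·log₂(P(4)/Q(4)) = 0.3508·log₂(0.3508/0.0486) = 1.00035

D_KL(P||Q) = 0.01759 - 0.01879 - 0.33754 + 1.00035 = 0.66161 ≈ 0.6616 bits

D_KL(Q||P) = Σ Q(x) log₂(Q(x)/P(x))

Computing term by term:
  Q(1)·log₂(Q(1)/P(1)) = 0.01·log₂(0.01/0.019) = -0.00926
  Q(2)·log₂(Q(2)/P(2)) = 0.0369·log₂(0.0369/0.0099) = 0.07004
  Q(3)·log₂(Q(3)/P(3)) = 0.9045·log₂(0.9045/0.6203) = 0.49219
  Q(4)·log₂(Q(4)/P(4)) = 0.0486·log₂(0.0486/0.3508) = -0.13859

D_KL(Q||P) = -0.00926 + 0.07004 + 0.49219 - 0.13859 = 0.41438 ≈ 0.4144 bits

These are NOT equal (difference: 0.2472 bits). KL divergence is asymmetric: D_KL(P||Q) ≠ D_KL(Q||P) in general.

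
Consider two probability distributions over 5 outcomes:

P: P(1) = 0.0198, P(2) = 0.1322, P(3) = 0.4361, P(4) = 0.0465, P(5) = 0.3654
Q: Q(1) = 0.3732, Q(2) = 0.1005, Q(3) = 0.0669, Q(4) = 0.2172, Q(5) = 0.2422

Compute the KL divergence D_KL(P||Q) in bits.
1.2613 bits

D_KL(P||Q) = Σ P(x) log₂(P(x)/Q(x))

Computing term by term:
  P(1)·log₂(P(1)/Q(1)) = 0.0198·log₂(0.0198/0.3732) = -0.08388
  P(2)·log₂(P(2)/Q(2)) = 0.1322·log₂(0.1322/0.1005) = 0.05229
  P(3)·log₂(P(3)/Q(3)) = 0.4361·log₂(0.4361/0.0669) = 1.17947
  P(4)·log₂(P(4)/Q(4)) = 0.0465·log₂(0.0465/0.2172) = -0.10340
  P(5)·log₂(P(5)/Q(5)) = 0.3654·log₂(0.3654/0.2422) = 0.21678

D_KL(P||Q) = -0.08388 + 0.05229 + 1.17947 - 0.10340 + 0.21678 = 1.26126 ≈ 1.2613 bits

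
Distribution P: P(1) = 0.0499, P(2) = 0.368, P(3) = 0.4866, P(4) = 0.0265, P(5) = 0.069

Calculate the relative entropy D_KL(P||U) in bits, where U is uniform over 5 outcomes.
0.6648 bits

U(i) = 1/5 for all i

D_KL(P||U) = Σ P(x) log₂(P(x) / (1/5))
           = Σ P(x) log₂(P(x)) + log₂(5)
           = log₂(5) - H(P)

H(P) = -Σ P(x) log₂(P(x)):
  -P(1)·log₂(P(1)) = -(0.0499)·log₂(0.0499) = 0.21581
  -P(2)·log₂(P(2)) = -(0.368)·log₂(0.368) = 0.53074
  -P(3)·log₂(P(3)) = -(0.4866)·log₂(0.4866) = 0.50567
  -P(4)·log₂(P(4)) = -(0.0265)·log₂(0.0265) = 0.13880
  -P(5)·log₂(P(5)) = -(0.069)·log₂(0.069) = 0.26615
H(P) = 0.21581 + 0.53074 + 0.50567 + 0.13880 + 0.26615 = 1.65717 bits

log₂(5) = 2.32193 bits

D_KL(P||U) = 2.32193 - 1.65717 = 0.66476 ≈ 0.6648 bits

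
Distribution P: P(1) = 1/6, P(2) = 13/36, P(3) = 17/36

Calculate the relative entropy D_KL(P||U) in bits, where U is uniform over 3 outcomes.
0.1123 bits

U(i) = 1/3 for all i

D_KL(P||U) = Σ P(x) log₂(P(x) / (1/3))
           = Σ P(x) log₂(P(x)) + log₂(3)
           = log₂(3) - H(P)

H(P) = -Σ P(x) log₂(P(x)):
  -P(1)·log₂(P(1)) = -(1/6)·log₂(1/6) = 0.43083
  -P(2)·log₂(P(2)) = -(13/36)·log₂(13/36) = 0.53065
  -P(3)·log₂(P(3)) = -(17/36)·log₂(17/36) = 0.51116
H(P) = 0.43083 + 0.53065 + 0.51116 = 1.47264 bits

log₂(3) = 1.58496 bits

D_KL(P||U) = 1.58496 - 1.47264 = 0.11232 ≈ 0.1123 bits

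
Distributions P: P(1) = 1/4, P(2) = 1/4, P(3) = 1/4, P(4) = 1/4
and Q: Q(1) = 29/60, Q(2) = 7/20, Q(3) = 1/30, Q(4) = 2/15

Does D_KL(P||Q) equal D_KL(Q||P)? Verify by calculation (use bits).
D_KL(P||Q) = 0.5943 bits, D_KL(Q||P) = 0.4118 bits. No — D_KL(P||Q) ≠ D_KL(Q||P) for this pair.

D_KL(P||Q) = Σ P(x) log₂(P(x)/Q(x))

Computing term by term:
  P(1)·log₂(P(1)/Q(1)) = (1/4)·log₂((1/4)/(29/60)) = -0.23777
  P(2)·log₂(P(2)/Q(2)) = (1/4)·log₂((1/4)/(7/20)) = -0.12136
  P(3)·log₂(P(3)/Q(3)) = (1/4)·log₂((1/4)/(1/30)) = 0.72672
  P(4)·log₂(P(4)/Q(4)) = (1/4)·log₂((1/4)/(2/15)) = 0.22672

D_KL(P||Q) = -0.23777 - 0.12136 + 0.72672 + 0.22672 = 0.59431 ≈ 0.5943 bits

D_KL(Q||P) = Σ Q(x) log₂(Q(x)/P(x))

Computing term by term:
  Q(1)·log₂(Q(1)/P(1)) = (29/60)·log₂((29/60)/(1/4)) = 0.45969
  Q(2)·log₂(Q(2)/P(2)) = (7/20)·log₂((7/20)/(1/4)) = 0.16990
  Q(3)·log₂(Q(3)/P(3)) = (1/30)·log₂((1/30)/(1/4)) = -0.09690
  Q(4)·log₂(Q(4)/P(4)) = (2/15)·log₂((2/15)/(1/4)) = -0.12092

D_KL(Q||P) = 0.45969 + 0.16990 - 0.09690 - 0.12092 = 0.41177 ≈ 0.4118 bits

These are NOT equal (difference: 0.1825 bits). KL divergence is asymmetric: D_KL(P||Q) ≠ D_KL(Q||P) in general.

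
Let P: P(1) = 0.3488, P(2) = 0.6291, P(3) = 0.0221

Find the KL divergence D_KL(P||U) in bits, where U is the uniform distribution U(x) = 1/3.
0.5128 bits

U(i) = 1/3 for all i

D_KL(P||U) = Σ P(x) log₂(P(x) / (1/3))
           = Σ P(x) log₂(P(x)) + log₂(3)
           = log₂(3) - H(P)

H(P) = -Σ P(x) log₂(P(x)):
  -P(1)·log₂(P(1)) = -(0.3488)·log₂(0.3488) = 0.53001
  -P(2)·log₂(P(2)) = -(0.6291)·log₂(0.6291) = 0.42064
  -P(3)·log₂(P(3)) = -(0.0221)·log₂(0.0221) = 0.12155
H(P) = 0.53001 + 0.42064 + 0.12155 = 1.07220 bits

log₂(3) = 1.58496 bits

D_KL(P||U) = 1.58496 - 1.07220 = 0.51276 ≈ 0.5128 bits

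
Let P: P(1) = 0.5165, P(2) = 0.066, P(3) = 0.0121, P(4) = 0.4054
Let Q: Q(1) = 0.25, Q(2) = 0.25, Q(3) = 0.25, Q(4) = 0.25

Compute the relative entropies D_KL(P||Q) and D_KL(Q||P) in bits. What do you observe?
D_KL(P||Q) = 0.6438 bits, D_KL(Q||P) = 1.1365 bits. The two directions give different values (D_KL(Q||P) exceeds D_KL(P||Q) by 0.4927 bits): KL divergence is asymmetric.

D_KL(P||Q) = Σ P(x) log₂(P(x)/Q(x))

Computing term by term:
  P(1)·log₂(P(1)/Q(1)) = 0.5165·log₂(0.5165/0.25) = 0.54069
  P(2)·log₂(P(2)/Q(2)) = 0.066·log₂(0.066/0.25) = -0.12681
  P(3)·log₂(P(3)/Q(3)) = 0.0121·log₂(0.0121/0.25) = -0.05286
  P(4)·log₂(P(4)/Q(4)) = 0.4054·log₂(0.4054/0.25) = 0.28273

D_KL(P||Q) = 0.54069 - 0.12681 - 0.05286 + 0.28273 = 0.64375 ≈ 0.6438 bits

D_KL(Q||P) = Σ Q(x) log₂(Q(x)/P(x))

Computing term by term:
  Q(1)·log₂(Q(1)/P(1)) = 0.25·log₂(0.25/0.5165) = -0.26171
  Q(2)·log₂(Q(2)/P(2)) = 0.25·log₂(0.25/0.066) = 0.48035
  Q(3)·log₂(Q(3)/P(3)) = 0.25·log₂(0.25/0.0121) = 1.09221
  Q(4)·log₂(Q(4)/P(4)) = 0.25·log₂(0.25/0.4054) = -0.17435

D_KL(Q||P) = -0.26171 + 0.48035 + 1.09221 - 0.17435 = 1.13650 ≈ 1.1365 bits

These are NOT equal (difference: 0.4927 bits). KL divergence is asymmetric: D_KL(P||Q) ≠ D_KL(Q||P) in general.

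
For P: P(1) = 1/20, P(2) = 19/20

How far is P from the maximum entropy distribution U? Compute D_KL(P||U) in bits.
0.7136 bits

U(i) = 1/2 for all i

D_KL(P||U) = Σ P(x) log₂(P(x) / (1/2))
           = Σ P(x) log₂(P(x)) + log₂(2)
           = log₂(2) - H(P)

H(P) = -Σ P(x) log₂(P(x)):
  -P(1)·log₂(P(1)) = -(1/20)·log₂(1/20) = 0.21610
  -P(2)·log₂(P(2)) = -(19/20)·log₂(19/20) = 0.07030
H(P) = 0.21610 + 0.07030 = 0.28640 bits

log₂(2) = 1.00000 bits

D_KL(P||U) = 1.00000 - 0.28640 = 0.71360 ≈ 0.7136 bits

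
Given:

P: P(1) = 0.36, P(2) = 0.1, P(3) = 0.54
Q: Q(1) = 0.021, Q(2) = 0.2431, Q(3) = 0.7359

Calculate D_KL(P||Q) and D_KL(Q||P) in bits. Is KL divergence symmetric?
D_KL(P||Q) = 1.1065 bits, D_KL(Q||P) = 0.5541 bits. No, KL divergence is not symmetric.

D_KL(P||Q) = Σ P(x) log₂(P(x)/Q(x))

Computing term by term:
  P(1)·log₂(P(1)/Q(1)) = 0.36·log₂(0.36/0.021) = 1.47583
  P(2)·log₂(P(2)/Q(2)) = 0.1·log₂(0.1/0.2431) = -0.12815
  P(3)·log₂(P(3)/Q(3)) = 0.54·log₂(0.54/0.7359) = -0.24114

D_KL(P||Q) = 1.47583 - 0.12815 - 0.24114 = 1.10654 ≈ 1.1065 bits

D_KL(Q||P) = Σ Q(x) log₂(Q(x)/P(x))

Computing term by term:
  Q(1)·log₂(Q(1)/P(1)) = 0.021·log₂(0.021/0.36) = -0.08609
  Q(2)·log₂(Q(2)/P(2)) = 0.2431·log₂(0.2431/0.1) = 0.31154
  Q(3)·log₂(Q(3)/P(3)) = 0.7359·log₂(0.7359/0.54) = 0.32862

D_KL(Q||P) = -0.08609 + 0.31154 + 0.32862 = 0.55407 ≈ 0.5541 bits

These are NOT equal (difference: 0.5524 bits). KL divergence is asymmetric: D_KL(P||Q) ≠ D_KL(Q||P) in general.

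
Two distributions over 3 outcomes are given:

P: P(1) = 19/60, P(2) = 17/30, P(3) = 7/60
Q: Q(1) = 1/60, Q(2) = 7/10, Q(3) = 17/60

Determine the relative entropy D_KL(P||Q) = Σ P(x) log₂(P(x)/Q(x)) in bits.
1.0231 bits

D_KL(P||Q) = Σ P(x) log₂(P(x)/Q(x))

Computing term by term:
  P(1)·log₂(P(1)/Q(1)) = (19/60)·log₂((19/60)/(1/60)) = 1.34518
  P(2)·log₂(P(2)/Q(2)) = (17/30)·log₂((17/30)/(7/10)) = -0.17275
  P(3)·log₂(P(3)/Q(3)) = (7/60)·log₂((7/60)/(17/60)) = -0.14935

D_KL(P||Q) = 1.34518 - 0.17275 - 0.14935 = 1.02308 ≈ 1.0231 bits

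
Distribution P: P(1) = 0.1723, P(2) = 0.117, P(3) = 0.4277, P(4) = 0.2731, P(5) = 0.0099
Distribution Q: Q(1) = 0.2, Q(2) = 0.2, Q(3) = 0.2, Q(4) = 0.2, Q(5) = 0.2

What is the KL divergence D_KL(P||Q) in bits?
0.4213 bits

D_KL(P||Q) = Σ P(x) log₂(P(x)/Q(x))

Computing term by term:
  P(1)·log₂(P(1)/Q(1)) = 0.1723·log₂(0.1723/0.2) = -0.03706
  P(2)·log₂(P(2)/Q(2)) = 0.117·log₂(0.117/0.2) = -0.09050
  P(3)·log₂(P(3)/Q(3)) = 0.4277·log₂(0.4277/0.2) = 0.46902
  P(4)·log₂(P(4)/Q(4)) = 0.2731·log₂(0.2731/0.2) = 0.12274
  P(5)·log₂(P(5)/Q(5)) = 0.0099·log₂(0.0099/0.2) = -0.04293

D_KL(P||Q) = -0.03706 - 0.09050 + 0.46902 + 0.12274 - 0.04293 = 0.42127 ≈ 0.4213 bits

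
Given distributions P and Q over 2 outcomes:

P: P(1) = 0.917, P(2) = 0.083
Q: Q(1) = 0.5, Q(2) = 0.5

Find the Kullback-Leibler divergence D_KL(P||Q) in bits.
0.5873 bits

D_KL(P||Q) = Σ P(x) log₂(P(x)/Q(x))

Computing term by term:
  P(1)·log₂(P(1)/Q(1)) = 0.917·log₂(0.917/0.5) = 0.80237
  P(2)·log₂(P(2)/Q(2)) = 0.083·log₂(0.083/0.5) = -0.21503

D_KL(P||Q) = 0.80237 - 0.21503 = 0.58734 ≈ 0.5873 bits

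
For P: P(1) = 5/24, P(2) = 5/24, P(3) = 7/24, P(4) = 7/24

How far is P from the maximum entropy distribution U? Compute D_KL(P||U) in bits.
0.0201 bits

U(i) = 1/4 for all i

D_KL(P||U) = Σ P(x) log₂(P(x) / (1/4))
           = Σ P(x) log₂(P(x)) + log₂(4)
           = log₂(4) - H(P)

H(P) = -Σ P(x) log₂(P(x)):
  -P(1)·log₂(P(1)) = -(5/24)·log₂(5/24) = 0.47147
  -P(2)·log₂(P(2)) = -(5/24)·log₂(5/24) = 0.47147
  -P(3)·log₂(P(3)) = -(7/24)·log₂(7/24) = 0.51847
  -P(4)·log₂(P(4)) = -(7/24)·log₂(7/24) = 0.51847
H(P) = 0.47147 + 0.47147 + 0.51847 + 0.51847 = 1.97988 bits

log₂(4) = 2.00000 bits

D_KL(P||U) = 2.00000 - 1.97988 = 0.02012 ≈ 0.0201 bits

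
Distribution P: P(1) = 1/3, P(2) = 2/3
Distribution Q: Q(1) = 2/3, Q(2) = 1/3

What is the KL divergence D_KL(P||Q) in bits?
0.3333 bits

D_KL(P||Q) = Σ P(x) log₂(P(x)/Q(x))

Computing term by term:
  P(1)·log₂(P(1)/Q(1)) = (1/3)·log₂((1/3)/(2/3)) = -0.33333
  P(2)·log₂(P(2)/Q(2)) = (2/3)·log₂((2/3)/(1/3)) = 0.66667

D_KL(P||Q) = -0.33333 + 0.66667 = 0.33334 ≈ 0.3333 bits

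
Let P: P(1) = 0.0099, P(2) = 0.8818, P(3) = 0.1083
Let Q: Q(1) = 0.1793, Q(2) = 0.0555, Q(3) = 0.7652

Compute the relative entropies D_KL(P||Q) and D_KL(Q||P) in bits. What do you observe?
D_KL(P||Q) = 3.1714 bits, D_KL(Q||P) = 2.6863 bits. The two directions give different values (D_KL(P||Q) exceeds D_KL(Q||P) by 0.4851 bits): KL divergence is asymmetric.

D_KL(P||Q) = Σ P(x) log₂(P(x)/Q(x))

Computing term by term:
  P(1)·log₂(P(1)/Q(1)) = 0.0099·log₂(0.0099/0.1793) = -0.04137
  P(2)·log₂(P(2)/Q(2)) = 0.8818·log₂(0.8818/0.0555) = 3.51829
  P(3)·log₂(P(3)/Q(3)) = 0.1083·log₂(0.1083/0.7652) = -0.30549

D_KL(P||Q) = -0.04137 + 3.51829 - 0.30549 = 3.17143 ≈ 3.1714 bits

D_KL(Q||P) = Σ Q(x) log₂(Q(x)/P(x))

Computing term by term:
  Q(1)·log₂(Q(1)/P(1)) = 0.1793·log₂(0.1793/0.0099) = 0.74926
  Q(2)·log₂(Q(2)/P(2)) = 0.0555·log₂(0.0555/0.8818) = -0.22144
  Q(3)·log₂(Q(3)/P(3)) = 0.7652·log₂(0.7652/0.1083) = 2.15848

D_KL(Q||P) = 0.74926 - 0.22144 + 2.15848 = 2.68630 ≈ 2.6863 bits

These are NOT equal (difference: 0.4851 bits). KL divergence is asymmetric: D_KL(P||Q) ≠ D_KL(Q||P) in general.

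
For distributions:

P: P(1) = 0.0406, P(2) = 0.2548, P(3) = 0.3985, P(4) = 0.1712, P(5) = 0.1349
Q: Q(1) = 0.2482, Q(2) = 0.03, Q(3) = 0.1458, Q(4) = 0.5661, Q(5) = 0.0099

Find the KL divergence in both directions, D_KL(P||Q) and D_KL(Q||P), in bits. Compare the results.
D_KL(P||Q) = 1.4714 bits, D_KL(Q||P) = 1.2836 bits. D_KL(P||Q) is larger than D_KL(Q||P) by 0.1878 bits; the two directions differ.

D_KL(P||Q) = Σ P(x) log₂(P(x)/Q(x))

Computing term by term:
  P(1)·log₂(P(1)/Q(1)) = 0.0406·log₂(0.0406/0.2482) = -0.10605
  P(2)·log₂(P(2)/Q(2)) = 0.2548·log₂(0.2548/0.03) = 0.78640
  P(3)·log₂(P(3)/Q(3)) = 0.3985·log₂(0.3985/0.1458) = 0.57806
  P(4)·log₂(P(4)/Q(4)) = 0.1712·log₂(0.1712/0.5661) = -0.29538
  P(5)·log₂(P(5)/Q(5)) = 0.1349·log₂(0.1349/0.0099) = 0.50835

D_KL(P||Q) = -0.10605 + 0.78640 + 0.57806 - 0.29538 + 0.50835 = 1.47138 ≈ 1.4714 bits

D_KL(Q||P) = Σ Q(x) log₂(Q(x)/P(x))

Computing term by term:
  Q(1)·log₂(Q(1)/P(1)) = 0.2482·log₂(0.2482/0.0406) = 0.64829
  Q(2)·log₂(Q(2)/P(2)) = 0.03·log₂(0.03/0.2548) = -0.09259
  Q(3)·log₂(Q(3)/P(3)) = 0.1458·log₂(0.1458/0.3985) = -0.21150
  Q(4)·log₂(Q(4)/P(4)) = 0.5661·log₂(0.5661/0.1712) = 0.97673
  Q(5)·log₂(Q(5)/P(5)) = 0.0099·log₂(0.0099/0.1349) = -0.03731

D_KL(Q||P) = 0.64829 - 0.09259 - 0.21150 + 0.97673 - 0.03731 = 1.28362 ≈ 1.2836 bits

These are NOT equal (difference: 0.1878 bits). KL divergence is asymmetric: D_KL(P||Q) ≠ D_KL(Q||P) in general.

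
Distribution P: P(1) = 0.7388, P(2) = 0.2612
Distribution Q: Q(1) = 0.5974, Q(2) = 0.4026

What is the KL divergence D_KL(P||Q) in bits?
0.0634 bits

D_KL(P||Q) = Σ P(x) log₂(P(x)/Q(x))

Computing term by term:
  P(1)·log₂(P(1)/Q(1)) = 0.7388·log₂(0.7388/0.5974) = 0.22643
  P(2)·log₂(P(2)/Q(2)) = 0.2612·log₂(0.2612/0.4026) = -0.16304

D_KL(P||Q) = 0.22643 - 0.16304 = 0.06339 ≈ 0.0634 bits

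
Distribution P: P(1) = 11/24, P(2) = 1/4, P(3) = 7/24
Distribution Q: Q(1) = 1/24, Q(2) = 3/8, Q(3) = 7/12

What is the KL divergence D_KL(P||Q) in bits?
1.1477 bits

D_KL(P||Q) = Σ P(x) log₂(P(x)/Q(x))

Computing term by term:
  P(1)·log₂(P(1)/Q(1)) = (11/24)·log₂((11/24)/(1/24)) = 1.58557
  P(2)·log₂(P(2)/Q(2)) = (1/4)·log₂((1/4)/(3/8)) = -0.14624
  P(3)·log₂(P(3)/Q(3)) = (7/24)·log₂((7/24)/(7/12)) = -0.29167

D_KL(P||Q) = 1.58557 - 0.14624 - 0.29167 = 1.14766 ≈ 1.1477 bits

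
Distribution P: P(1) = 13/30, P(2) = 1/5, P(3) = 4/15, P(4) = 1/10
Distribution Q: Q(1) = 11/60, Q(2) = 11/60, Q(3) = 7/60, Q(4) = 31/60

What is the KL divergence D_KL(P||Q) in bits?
0.6440 bits

D_KL(P||Q) = Σ P(x) log₂(P(x)/Q(x))

Computing term by term:
  P(1)·log₂(P(1)/Q(1)) = (13/30)·log₂((13/30)/(11/60)) = 0.53777
  P(2)·log₂(P(2)/Q(2)) = (1/5)·log₂((1/5)/(11/60)) = 0.02511
  P(3)·log₂(P(3)/Q(3)) = (4/15)·log₂((4/15)/(7/60)) = 0.31804
  P(4)·log₂(P(4)/Q(4)) = (1/10)·log₂((1/10)/(31/60)) = -0.23692

D_KL(P||Q) = 0.53777 + 0.02511 + 0.31804 - 0.23692 = 0.64400 ≈ 0.6440 bits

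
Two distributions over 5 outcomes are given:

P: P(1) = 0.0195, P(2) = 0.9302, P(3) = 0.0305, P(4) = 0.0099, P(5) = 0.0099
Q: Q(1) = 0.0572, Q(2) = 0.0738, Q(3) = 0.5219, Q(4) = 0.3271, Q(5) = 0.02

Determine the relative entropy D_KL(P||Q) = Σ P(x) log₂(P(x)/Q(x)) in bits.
3.1854 bits

D_KL(P||Q) = Σ P(x) log₂(P(x)/Q(x))

Computing term by term:
  P(1)·log₂(P(1)/Q(1)) = 0.0195·log₂(0.0195/0.0572) = -0.03027
  P(2)·log₂(P(2)/Q(2)) = 0.9302·log₂(0.9302/0.0738) = 3.40067
  P(3)·log₂(P(3)/Q(3)) = 0.0305·log₂(0.0305/0.5219) = -0.12496
  P(4)·log₂(P(4)/Q(4)) = 0.0099·log₂(0.0099/0.3271) = -0.04996
  P(5)·log₂(P(5)/Q(5)) = 0.0099·log₂(0.0099/0.02) = -0.01004

D_KL(P||Q) = -0.03027 + 3.40067 - 0.12496 - 0.04996 - 0.01004 = 3.18544 ≈ 3.1854 bits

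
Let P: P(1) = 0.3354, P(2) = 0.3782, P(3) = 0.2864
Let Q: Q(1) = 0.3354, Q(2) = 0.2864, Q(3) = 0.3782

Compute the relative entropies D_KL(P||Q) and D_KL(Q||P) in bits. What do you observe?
D_KL(P||Q) = 0.0368 bits, D_KL(Q||P) = 0.0368 bits. The two directions give the same value here, because Q is a self-inverse relabeling of P; in general KL divergence is asymmetric.

D_KL(P||Q) = Σ P(x) log₂(P(x)/Q(x))

Computing term by term:
  P(1)·log₂(P(1)/Q(1)) = 0.3354·log₂(0.3354/0.3354) = 0.00000
  P(2)·log₂(P(2)/Q(2)) = 0.3782·log₂(0.3782/0.2864) = 0.15170
  P(3)·log₂(P(3)/Q(3)) = 0.2864·log₂(0.2864/0.3782) = -0.11488

D_KL(P||Q) = 0.00000 + 0.15170 - 0.11488 = 0.03682 ≈ 0.0368 bits

D_KL(Q||P) = Σ Q(x) log₂(Q(x)/P(x))

Computing term by term:
  Q(1)·log₂(Q(1)/P(1)) = 0.3354·log₂(0.3354/0.3354) = 0.00000
  Q(2)·log₂(Q(2)/P(2)) = 0.2864·log₂(0.2864/0.3782) = -0.11488
  Q(3)·log₂(Q(3)/P(3)) = 0.3782·log₂(0.3782/0.2864) = 0.15170

D_KL(Q||P) = 0.00000 - 0.11488 + 0.15170 = 0.03682 ≈ 0.0368 bits

These ARE equal here. Q is P with outcomes relabeled (Q(2) = P(3), Q(3) = P(2)) by a relabeling that is its own inverse, so the two sums contain exactly the same terms in a different order. This is a special case — KL divergence is not symmetric in general: D_KL(P||Q) ≠ D_KL(Q||P) for most P, Q.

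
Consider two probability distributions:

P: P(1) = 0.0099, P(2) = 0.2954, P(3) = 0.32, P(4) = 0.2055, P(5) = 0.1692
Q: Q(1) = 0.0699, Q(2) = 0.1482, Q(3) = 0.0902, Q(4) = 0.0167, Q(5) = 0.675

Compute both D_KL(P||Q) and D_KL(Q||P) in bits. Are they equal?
D_KL(P||Q) = 1.2571 bits, D_KL(Q||P) = 1.1718 bits. No, they are not equal.

D_KL(P||Q) = Σ P(x) log₂(P(x)/Q(x))

Computing term by term:
  P(1)·log₂(P(1)/Q(1)) = 0.0099·log₂(0.0099/0.0699) = -0.02792
  P(2)·log₂(P(2)/Q(2)) = 0.2954·log₂(0.2954/0.1482) = 0.29396
  P(3)·log₂(P(3)/Q(3)) = 0.32·log₂(0.32/0.0902) = 0.58460
  P(4)·log₂(P(4)/Q(4)) = 0.2055·log₂(0.2055/0.0167) = 0.74416
  P(5)·log₂(P(5)/Q(5)) = 0.1692·log₂(0.1692/0.675) = -0.33775

D_KL(P||Q) = -0.02792 + 0.29396 + 0.58460 + 0.74416 - 0.33775 = 1.25705 ≈ 1.2571 bits

D_KL(Q||P) = Σ Q(x) log₂(Q(x)/P(x))

Computing term by term:
  Q(1)·log₂(Q(1)/P(1)) = 0.0699·log₂(0.0699/0.0099) = 0.19710
  Q(2)·log₂(Q(2)/P(2)) = 0.1482·log₂(0.1482/0.2954) = -0.14748
  Q(3)·log₂(Q(3)/P(3)) = 0.0902·log₂(0.0902/0.32) = -0.16478
  Q(4)·log₂(Q(4)/P(4)) = 0.0167·log₂(0.0167/0.2055) = -0.06047
  Q(5)·log₂(Q(5)/P(5)) = 0.675·log₂(0.675/0.1692) = 1.34741

D_KL(Q||P) = 0.19710 - 0.14748 - 0.16478 - 0.06047 + 1.34741 = 1.17178 ≈ 1.1718 bits

These are NOT equal (difference: 0.0853 bits). KL divergence is asymmetric: D_KL(P||Q) ≠ D_KL(Q||P) in general.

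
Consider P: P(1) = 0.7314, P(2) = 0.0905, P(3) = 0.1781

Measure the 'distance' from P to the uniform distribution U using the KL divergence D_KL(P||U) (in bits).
0.4979 bits

U(i) = 1/3 for all i

D_KL(P||U) = Σ P(x) log₂(P(x) / (1/3))
           = Σ P(x) log₂(P(x)) + log₂(3)
           = log₂(3) - H(P)

H(P) = -Σ P(x) log₂(P(x)):
  -P(1)·log₂(P(1)) = -(0.7314)·log₂(0.7314) = 0.33006
  -P(2)·log₂(P(2)) = -(0.0905)·log₂(0.0905) = 0.31367
  -P(3)·log₂(P(3)) = -(0.1781)·log₂(0.1781) = 0.44333
H(P) = 0.33006 + 0.31367 + 0.44333 = 1.08706 bits

log₂(3) = 1.58496 bits

D_KL(P||U) = 1.58496 - 1.08706 = 0.49790 ≈ 0.4979 bits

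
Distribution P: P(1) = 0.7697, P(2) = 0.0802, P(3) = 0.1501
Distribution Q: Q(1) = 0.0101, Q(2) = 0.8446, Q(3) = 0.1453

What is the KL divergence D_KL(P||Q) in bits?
4.5467 bits

D_KL(P||Q) = Σ P(x) log₂(P(x)/Q(x))

Computing term by term:
  P(1)·log₂(P(1)/Q(1)) = 0.7697·log₂(0.7697/0.0101) = 4.81206
  P(2)·log₂(P(2)/Q(2)) = 0.0802·log₂(0.0802/0.8446) = -0.27241
  P(3)·log₂(P(3)/Q(3)) = 0.1501·log₂(0.1501/0.1453) = 0.00704

D_KL(P||Q) = 4.81206 - 0.27241 + 0.00704 = 4.54669 ≈ 4.5467 bits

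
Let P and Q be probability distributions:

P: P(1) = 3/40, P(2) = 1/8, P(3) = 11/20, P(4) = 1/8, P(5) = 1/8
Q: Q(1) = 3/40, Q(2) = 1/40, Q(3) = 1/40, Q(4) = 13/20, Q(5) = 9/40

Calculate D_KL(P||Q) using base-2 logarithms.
2.3396 bits

D_KL(P||Q) = Σ P(x) log₂(P(x)/Q(x))

Computing term by term:
  P(1)·log₂(P(1)/Q(1)) = (3/40)·log₂((3/40)/(3/40)) = 0.00000
  P(2)·log₂(P(2)/Q(2)) = (1/8)·log₂((1/8)/(1/40)) = 0.29024
  P(3)·log₂(P(3)/Q(3)) = (11/20)·log₂((11/20)/(1/40)) = 2.45269
  P(4)·log₂(P(4)/Q(4)) = (1/8)·log₂((1/8)/(13/20)) = -0.29731
  P(5)·log₂(P(5)/Q(5)) = (1/8)·log₂((1/8)/(9/40)) = -0.10600

D_KL(P||Q) = 0.00000 + 0.29024 + 2.45269 - 0.29731 - 0.10600 = 2.33962 ≈ 2.3396 bits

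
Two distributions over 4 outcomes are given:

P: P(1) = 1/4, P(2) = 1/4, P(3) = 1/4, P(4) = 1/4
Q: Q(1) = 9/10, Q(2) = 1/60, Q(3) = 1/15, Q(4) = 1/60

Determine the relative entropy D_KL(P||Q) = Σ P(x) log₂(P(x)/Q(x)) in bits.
1.9682 bits

D_KL(P||Q) = Σ P(x) log₂(P(x)/Q(x))

Computing term by term:
  P(1)·log₂(P(1)/Q(1)) = (1/4)·log₂((1/4)/(9/10)) = -0.46200
  P(2)·log₂(P(2)/Q(2)) = (1/4)·log₂((1/4)/(1/60)) = 0.97672
  P(3)·log₂(P(3)/Q(3)) = (1/4)·log₂((1/4)/(1/15)) = 0.47672
  P(4)·log₂(P(4)/Q(4)) = (1/4)·log₂((1/4)/(1/60)) = 0.97672

D_KL(P||Q) = -0.46200 + 0.97672 + 0.47672 + 0.97672 = 1.96816 ≈ 1.9682 bits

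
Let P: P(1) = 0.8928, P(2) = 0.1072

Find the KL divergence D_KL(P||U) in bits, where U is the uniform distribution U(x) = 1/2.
0.5086 bits

U(i) = 1/2 for all i

D_KL(P||U) = Σ P(x) log₂(P(x) / (1/2))
           = Σ P(x) log₂(P(x)) + log₂(2)
           = log₂(2) - H(P)

H(P) = -Σ P(x) log₂(P(x)):
  -P(1)·log₂(P(1)) = -(0.8928)·log₂(0.8928) = 0.14605
  -P(2)·log₂(P(2)) = -(0.1072)·log₂(0.1072) = 0.34536
H(P) = 0.14605 + 0.34536 = 0.49141 bits

log₂(2) = 1.00000 bits

D_KL(P||U) = 1.00000 - 0.49141 = 0.50859 ≈ 0.5086 bits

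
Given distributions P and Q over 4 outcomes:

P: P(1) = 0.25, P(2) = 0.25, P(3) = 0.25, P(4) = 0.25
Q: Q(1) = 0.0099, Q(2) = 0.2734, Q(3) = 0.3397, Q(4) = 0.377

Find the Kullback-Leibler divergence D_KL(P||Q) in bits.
0.8736 bits

D_KL(P||Q) = Σ P(x) log₂(P(x)/Q(x))

Computing term by term:
  P(1)·log₂(P(1)/Q(1)) = 0.25·log₂(0.25/0.0099) = 1.16459
  P(2)·log₂(P(2)/Q(2)) = 0.25·log₂(0.25/0.2734) = -0.03227
  P(3)·log₂(P(3)/Q(3)) = 0.25·log₂(0.25/0.3397) = -0.11058
  P(4)·log₂(P(4)/Q(4)) = 0.25·log₂(0.25/0.377) = -0.14816

D_KL(P||Q) = 1.16459 - 0.03227 - 0.11058 - 0.14816 = 0.87358 ≈ 0.8736 bits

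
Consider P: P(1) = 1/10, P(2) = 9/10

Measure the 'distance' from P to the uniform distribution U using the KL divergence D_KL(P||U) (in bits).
0.5310 bits

U(i) = 1/2 for all i

D_KL(P||U) = Σ P(x) log₂(P(x) / (1/2))
           = Σ P(x) log₂(P(x)) + log₂(2)
           = log₂(2) - H(P)

H(P) = -Σ P(x) log₂(P(x)):
  -P(1)·log₂(P(1)) = -(1/10)·log₂(1/10) = 0.33219
  -P(2)·log₂(P(2)) = -(9/10)·log₂(9/10) = 0.13680
H(P) = 0.33219 + 0.13680 = 0.46899 bits

log₂(2) = 1.00000 bits

D_KL(P||U) = 1.00000 - 0.46899 = 0.53101 ≈ 0.5310 bits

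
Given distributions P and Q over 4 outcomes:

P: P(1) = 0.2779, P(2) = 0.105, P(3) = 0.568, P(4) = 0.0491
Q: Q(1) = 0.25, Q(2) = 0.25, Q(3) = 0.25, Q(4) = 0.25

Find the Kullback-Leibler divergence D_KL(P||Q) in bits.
0.4682 bits

D_KL(P||Q) = Σ P(x) log₂(P(x)/Q(x))

Computing term by term:
  P(1)·log₂(P(1)/Q(1)) = 0.2779·log₂(0.2779/0.25) = 0.04242
  P(2)·log₂(P(2)/Q(2)) = 0.105·log₂(0.105/0.25) = -0.13141
  P(3)·log₂(P(3)/Q(3)) = 0.568·log₂(0.568/0.25) = 0.67249
  P(4)·log₂(P(4)/Q(4)) = 0.0491·log₂(0.0491/0.25) = -0.11529

D_KL(P||Q) = 0.04242 - 0.13141 + 0.67249 - 0.11529 = 0.46821 ≈ 0.4682 bits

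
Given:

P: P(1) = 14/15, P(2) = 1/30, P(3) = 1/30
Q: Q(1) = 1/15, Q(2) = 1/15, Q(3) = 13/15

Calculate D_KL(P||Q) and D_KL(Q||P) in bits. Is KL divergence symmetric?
D_KL(P||Q) = 3.3635 bits, D_KL(Q||P) = 3.8866 bits. No, KL divergence is not symmetric.

D_KL(P||Q) = Σ P(x) log₂(P(x)/Q(x))

Computing term by term:
  P(1)·log₂(P(1)/Q(1)) = (14/15)·log₂((14/15)/(1/15)) = 3.55353
  P(2)·log₂(P(2)/Q(2)) = (1/30)·log₂((1/30)/(1/15)) = -0.03333
  P(3)·log₂(P(3)/Q(3)) = (1/30)·log₂((1/30)/(13/15)) = -0.15668

D_KL(P||Q) = 3.55353 - 0.03333 - 0.15668 = 3.36352 ≈ 3.3635 bits

D_KL(Q||P) = Σ Q(x) log₂(Q(x)/P(x))

Computing term by term:
  Q(1)·log₂(Q(1)/P(1)) = (1/15)·log₂((1/15)/(14/15)) = -0.25382
  Q(2)·log₂(Q(2)/P(2)) = (1/15)·log₂((1/15)/(1/30)) = 0.06667
  Q(3)·log₂(Q(3)/P(3)) = (13/15)·log₂((13/15)/(1/30)) = 4.07371

D_KL(Q||P) = -0.25382 + 0.06667 + 4.07371 = 3.88656 ≈ 3.8866 bits

These are NOT equal (difference: 0.5231 bits). KL divergence is asymmetric: D_KL(P||Q) ≠ D_KL(Q||P) in general.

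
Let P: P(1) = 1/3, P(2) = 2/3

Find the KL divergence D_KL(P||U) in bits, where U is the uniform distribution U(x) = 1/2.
0.0817 bits

U(i) = 1/2 for all i

D_KL(P||U) = Σ P(x) log₂(P(x) / (1/2))
           = Σ P(x) log₂(P(x)) + log₂(2)
           = log₂(2) - H(P)

H(P) = -Σ P(x) log₂(P(x)):
  -P(1)·log₂(P(1)) = -(1/3)·log₂(1/3) = 0.52832
  -P(2)·log₂(P(2)) = -(2/3)·log₂(2/3) = 0.38998
H(P) = 0.52832 + 0.38998 = 0.91830 bits

log₂(2) = 1.00000 bits

D_KL(P||U) = 1.00000 - 0.91830 = 0.08170 ≈ 0.0817 bits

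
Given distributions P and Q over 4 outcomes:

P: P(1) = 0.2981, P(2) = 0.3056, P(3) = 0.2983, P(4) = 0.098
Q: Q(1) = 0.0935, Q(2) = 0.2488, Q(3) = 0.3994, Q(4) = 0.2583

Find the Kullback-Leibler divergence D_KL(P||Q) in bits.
0.3267 bits

D_KL(P||Q) = Σ P(x) log₂(P(x)/Q(x))

Computing term by term:
  P(1)·log₂(P(1)/Q(1)) = 0.2981·log₂(0.2981/0.0935) = 0.49865
  P(2)·log₂(P(2)/Q(2)) = 0.3056·log₂(0.3056/0.2488) = 0.09066
  P(3)·log₂(P(3)/Q(3)) = 0.2983·log₂(0.2983/0.3994) = -0.12561
  P(4)·log₂(P(4)/Q(4)) = 0.098·log₂(0.098/0.2583) = -0.13702

D_KL(P||Q) = 0.49865 + 0.09066 - 0.12561 - 0.13702 = 0.32668 ≈ 0.3267 bits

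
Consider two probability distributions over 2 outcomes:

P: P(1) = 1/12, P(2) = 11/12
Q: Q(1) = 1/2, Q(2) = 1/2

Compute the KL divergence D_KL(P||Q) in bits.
0.5862 bits

D_KL(P||Q) = Σ P(x) log₂(P(x)/Q(x))

Computing term by term:
  P(1)·log₂(P(1)/Q(1)) = (1/12)·log₂((1/12)/(1/2)) = -0.21541
  P(2)·log₂(P(2)/Q(2)) = (11/12)·log₂((11/12)/(1/2)) = 0.80160

D_KL(P||Q) = -0.21541 + 0.80160 = 0.58619 ≈ 0.5862 bits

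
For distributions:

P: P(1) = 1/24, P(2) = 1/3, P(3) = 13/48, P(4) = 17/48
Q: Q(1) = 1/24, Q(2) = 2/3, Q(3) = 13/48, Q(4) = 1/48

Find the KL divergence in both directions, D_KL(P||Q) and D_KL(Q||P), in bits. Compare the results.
D_KL(P||Q) = 1.1143 bits, D_KL(Q||P) = 0.5815 bits. D_KL(P||Q) is larger than D_KL(Q||P) by 0.5328 bits; the two directions differ.

D_KL(P||Q) = Σ P(x) log₂(P(x)/Q(x))

Computing term by term:
  P(1)·log₂(P(1)/Q(1)) = (1/24)·log₂((1/24)/(1/24)) = 0.00000
  P(2)·log₂(P(2)/Q(2)) = (1/3)·log₂((1/3)/(2/3)) = -0.33333
  P(3)·log₂(P(3)/Q(3)) = (13/48)·log₂((13/48)/(13/48)) = 0.00000
  P(4)·log₂(P(4)/Q(4)) = (17/48)·log₂((17/48)/(1/48)) = 1.44764

D_KL(P||Q) = 0.00000 - 0.33333 + 0.00000 + 1.44764 = 1.11431 ≈ 1.1143 bits

D_KL(Q||P) = Σ Q(x) log₂(Q(x)/P(x))

Computing term by term:
  Q(1)·log₂(Q(1)/P(1)) = (1/24)·log₂((1/24)/(1/24)) = 0.00000
  Q(2)·log₂(Q(2)/P(2)) = (2/3)·log₂((2/3)/(1/3)) = 0.66667
  Q(3)·log₂(Q(3)/P(3)) = (13/48)·log₂((13/48)/(13/48)) = 0.00000
  Q(4)·log₂(Q(4)/P(4)) = (1/48)·log₂((1/48)/(17/48)) = -0.08516

D_KL(Q||P) = 0.00000 + 0.66667 + 0.00000 - 0.08516 = 0.58151 ≈ 0.5815 bits

These are NOT equal (difference: 0.5328 bits). KL divergence is asymmetric: D_KL(P||Q) ≠ D_KL(Q||P) in general.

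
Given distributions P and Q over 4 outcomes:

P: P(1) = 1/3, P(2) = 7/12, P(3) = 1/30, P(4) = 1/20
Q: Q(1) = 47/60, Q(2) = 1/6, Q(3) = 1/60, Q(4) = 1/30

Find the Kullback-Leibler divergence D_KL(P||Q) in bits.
0.7060 bits

D_KL(P||Q) = Σ P(x) log₂(P(x)/Q(x))

Computing term by term:
  P(1)·log₂(P(1)/Q(1)) = (1/3)·log₂((1/3)/(47/60)) = -0.41089
  P(2)·log₂(P(2)/Q(2)) = (7/12)·log₂((7/12)/(1/6)) = 1.05429
  P(3)·log₂(P(3)/Q(3)) = (1/30)·log₂((1/30)/(1/60)) = 0.03333
  P(4)·log₂(P(4)/Q(4)) = (1/20)·log₂((1/20)/(1/30)) = 0.02925

D_KL(P||Q) = -0.41089 + 1.05429 + 0.03333 + 0.02925 = 0.70598 ≈ 0.7060 bits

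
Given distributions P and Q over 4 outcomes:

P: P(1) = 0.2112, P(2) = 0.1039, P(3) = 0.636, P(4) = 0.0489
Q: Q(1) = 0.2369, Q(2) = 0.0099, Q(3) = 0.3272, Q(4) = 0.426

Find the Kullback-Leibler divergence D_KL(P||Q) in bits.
0.7745 bits

D_KL(P||Q) = Σ P(x) log₂(P(x)/Q(x))

Computing term by term:
  P(1)·log₂(P(1)/Q(1)) = 0.2112·log₂(0.2112/0.2369) = -0.03499
  P(2)·log₂(P(2)/Q(2)) = 0.1039·log₂(0.1039/0.0099) = 0.35239
  P(3)·log₂(P(3)/Q(3)) = 0.636·log₂(0.636/0.3272) = 0.60983
  P(4)·log₂(P(4)/Q(4)) = 0.0489·log₂(0.0489/0.426) = -0.15271

D_KL(P||Q) = -0.03499 + 0.35239 + 0.60983 - 0.15271 = 0.77452 ≈ 0.7745 bits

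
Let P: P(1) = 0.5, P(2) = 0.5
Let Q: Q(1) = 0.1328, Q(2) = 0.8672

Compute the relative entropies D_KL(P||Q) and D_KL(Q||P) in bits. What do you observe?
D_KL(P||Q) = 0.5591 bits, D_KL(Q||P) = 0.4349 bits. The two directions give different values (D_KL(P||Q) exceeds D_KL(Q||P) by 0.1242 bits): KL divergence is asymmetric.

D_KL(P||Q) = Σ P(x) log₂(P(x)/Q(x))

Computing term by term:
  P(1)·log₂(P(1)/Q(1)) = 0.5·log₂(0.5/0.1328) = 0.95634
  P(2)·log₂(P(2)/Q(2)) = 0.5·log₂(0.5/0.8672) = -0.39722

D_KL(P||Q) = 0.95634 - 0.39722 = 0.55912 ≈ 0.5591 bits

D_KL(Q||P) = Σ Q(x) log₂(Q(x)/P(x))

Computing term by term:
  Q(1)·log₂(Q(1)/P(1)) = 0.1328·log₂(0.1328/0.5) = -0.25400
  Q(2)·log₂(Q(2)/P(2)) = 0.8672·log₂(0.8672/0.5) = 0.68894

D_KL(Q||P) = -0.25400 + 0.68894 = 0.43494 ≈ 0.4349 bits

These are NOT equal (difference: 0.1242 bits). KL divergence is asymmetric: D_KL(P||Q) ≠ D_KL(Q||P) in general.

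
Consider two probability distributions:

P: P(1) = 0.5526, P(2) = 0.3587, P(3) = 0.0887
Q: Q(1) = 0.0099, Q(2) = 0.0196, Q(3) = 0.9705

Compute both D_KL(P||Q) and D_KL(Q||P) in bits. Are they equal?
D_KL(P||Q) = 4.4047 bits, D_KL(Q||P) = 3.2103 bits. No, they are not equal.

D_KL(P||Q) = Σ P(x) log₂(P(x)/Q(x))

Computing term by term:
  P(1)·log₂(P(1)/Q(1)) = 0.5526·log₂(0.5526/0.0099) = 3.20655
  P(2)·log₂(P(2)/Q(2)) = 0.3587·log₂(0.3587/0.0196) = 1.50433
  P(3)·log₂(P(3)/Q(3)) = 0.0887·log₂(0.0887/0.9705) = -0.30617

D_KL(P||Q) = 3.20655 + 1.50433 - 0.30617 = 4.40471 ≈ 4.4047 bits

D_KL(Q||P) = Σ Q(x) log₂(Q(x)/P(x))

Computing term by term:
  Q(1)·log₂(Q(1)/P(1)) = 0.0099·log₂(0.0099/0.5526) = -0.05745
  Q(2)·log₂(Q(2)/P(2)) = 0.0196·log₂(0.0196/0.3587) = -0.08220
  Q(3)·log₂(Q(3)/P(3)) = 0.9705·log₂(0.9705/0.0887) = 3.34990

D_KL(Q||P) = -0.05745 - 0.08220 + 3.34990 = 3.21025 ≈ 3.2103 bits

These are NOT equal (difference: 1.1944 bits). KL divergence is asymmetric: D_KL(P||Q) ≠ D_KL(Q||P) in general.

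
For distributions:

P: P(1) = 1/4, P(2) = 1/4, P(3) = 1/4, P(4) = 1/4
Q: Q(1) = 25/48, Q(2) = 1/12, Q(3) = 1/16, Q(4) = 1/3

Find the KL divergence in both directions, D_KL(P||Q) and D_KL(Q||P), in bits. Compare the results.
D_KL(P||Q) = 0.5278 bits, D_KL(Q||P) = 0.4328 bits. D_KL(P||Q) is larger than D_KL(Q||P) by 0.0950 bits; the two directions differ.

D_KL(P||Q) = Σ P(x) log₂(P(x)/Q(x))

Computing term by term:
  P(1)·log₂(P(1)/Q(1)) = (1/4)·log₂((1/4)/(25/48)) = -0.26472
  P(2)·log₂(P(2)/Q(2)) = (1/4)·log₂((1/4)/(1/12)) = 0.39624
  P(3)·log₂(P(3)/Q(3)) = (1/4)·log₂((1/4)/(1/16)) = 0.50000
  P(4)·log₂(P(4)/Q(4)) = (1/4)·log₂((1/4)/(1/3)) = -0.10376

D_KL(P||Q) = -0.26472 + 0.39624 + 0.50000 - 0.10376 = 0.52776 ≈ 0.5278 bits

D_KL(Q||P) = Σ Q(x) log₂(Q(x)/P(x))

Computing term by term:
  Q(1)·log₂(Q(1)/P(1)) = (25/48)·log₂((25/48)/(1/4)) = 0.55151
  Q(2)·log₂(Q(2)/P(2)) = (1/12)·log₂((1/12)/(1/4)) = -0.13208
  Q(3)·log₂(Q(3)/P(3)) = (1/16)·log₂((1/16)/(1/4)) = -0.12500
  Q(4)·log₂(Q(4)/P(4)) = (1/3)·log₂((1/3)/(1/4)) = 0.13835

D_KL(Q||P) = 0.55151 - 0.13208 - 0.12500 + 0.13835 = 0.43278 ≈ 0.4328 bits

These are NOT equal (difference: 0.0950 bits). KL divergence is asymmetric: D_KL(P||Q) ≠ D_KL(Q||P) in general.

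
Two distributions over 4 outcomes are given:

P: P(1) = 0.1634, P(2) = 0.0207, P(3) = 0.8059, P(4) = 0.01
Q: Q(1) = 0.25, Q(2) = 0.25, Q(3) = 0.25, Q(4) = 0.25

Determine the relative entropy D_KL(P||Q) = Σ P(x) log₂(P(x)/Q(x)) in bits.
1.1398 bits

D_KL(P||Q) = Σ P(x) log₂(P(x)/Q(x))

Computing term by term:
  P(1)·log₂(P(1)/Q(1)) = 0.1634·log₂(0.1634/0.25) = -0.10025
  P(2)·log₂(P(2)/Q(2)) = 0.0207·log₂(0.0207/0.25) = -0.07440
  P(3)·log₂(P(3)/Q(3)) = 0.8059·log₂(0.8059/0.25) = 1.36090
  P(4)·log₂(P(4)/Q(4)) = 0.01·log₂(0.01/0.25) = -0.04644

D_KL(P||Q) = -0.10025 - 0.07440 + 1.36090 - 0.04644 = 1.13981 ≈ 1.1398 bits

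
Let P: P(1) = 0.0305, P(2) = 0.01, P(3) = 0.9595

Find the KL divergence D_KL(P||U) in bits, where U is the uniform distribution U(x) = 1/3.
1.3077 bits

U(i) = 1/3 for all i

D_KL(P||U) = Σ P(x) log₂(P(x) / (1/3))
           = Σ P(x) log₂(P(x)) + log₂(3)
           = log₂(3) - H(P)

H(P) = -Σ P(x) log₂(P(x)):
  -P(1)·log₂(P(1)) = -(0.0305)·log₂(0.0305) = 0.15357
  -P(2)·log₂(P(2)) = -(0.01)·log₂(0.01) = 0.06644
  -P(3)·log₂(P(3)) = -(0.9595)·log₂(0.9595) = 0.05723
H(P) = 0.15357 + 0.06644 + 0.05723 = 0.27724 bits

log₂(3) = 1.58496 bits

D_KL(P||U) = 1.58496 - 0.27724 = 1.30772 ≈ 1.3077 bits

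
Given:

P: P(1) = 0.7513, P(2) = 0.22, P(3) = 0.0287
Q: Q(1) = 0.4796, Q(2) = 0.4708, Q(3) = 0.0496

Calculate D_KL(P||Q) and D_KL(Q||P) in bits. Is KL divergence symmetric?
D_KL(P||Q) = 0.2224 bits, D_KL(Q||P) = 0.2453 bits. No, KL divergence is not symmetric.

D_KL(P||Q) = Σ P(x) log₂(P(x)/Q(x))

Computing term by term:
  P(1)·log₂(P(1)/Q(1)) = 0.7513·log₂(0.7513/0.4796) = 0.48651
  P(2)·log₂(P(2)/Q(2)) = 0.22·log₂(0.22/0.4708) = -0.24147
  P(3)·log₂(P(3)/Q(3)) = 0.0287·log₂(0.0287/0.0496) = -0.02265

D_KL(P||Q) = 0.48651 - 0.24147 - 0.02265 = 0.22239 ≈ 0.2224 bits

D_KL(Q||P) = Σ Q(x) log₂(Q(x)/P(x))

Computing term by term:
  Q(1)·log₂(Q(1)/P(1)) = 0.4796·log₂(0.4796/0.7513) = -0.31057
  Q(2)·log₂(Q(2)/P(2)) = 0.4708·log₂(0.4708/0.22) = 0.51676
  Q(3)·log₂(Q(3)/P(3)) = 0.0496·log₂(0.0496/0.0287) = 0.03915

D_KL(Q||P) = -0.31057 + 0.51676 + 0.03915 = 0.24534 ≈ 0.2453 bits

These are NOT equal (difference: 0.0229 bits). KL divergence is asymmetric: D_KL(P||Q) ≠ D_KL(Q||P) in general.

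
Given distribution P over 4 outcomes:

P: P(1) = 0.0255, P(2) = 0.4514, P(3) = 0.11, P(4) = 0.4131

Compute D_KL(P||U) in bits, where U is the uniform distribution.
0.4699 bits

U(i) = 1/4 for all i

D_KL(P||U) = Σ P(x) log₂(P(x) / (1/4))
           = Σ P(x) log₂(P(x)) + log₂(4)
           = log₂(4) - H(P)

H(P) = -Σ P(x) log₂(P(x)):
  -P(1)·log₂(P(1)) = -(0.0255)·log₂(0.0255) = 0.13498
  -P(2)·log₂(P(2)) = -(0.4514)·log₂(0.4514) = 0.51799
  -P(3)·log₂(P(3)) = -(0.11)·log₂(0.11) = 0.35029
  -P(4)·log₂(P(4)) = -(0.4131)·log₂(0.4131) = 0.52688
H(P) = 0.13498 + 0.51799 + 0.35029 + 0.52688 = 1.53014 bits

log₂(4) = 2.00000 bits

D_KL(P||U) = 2.00000 - 1.53014 = 0.46986 ≈ 0.4699 bits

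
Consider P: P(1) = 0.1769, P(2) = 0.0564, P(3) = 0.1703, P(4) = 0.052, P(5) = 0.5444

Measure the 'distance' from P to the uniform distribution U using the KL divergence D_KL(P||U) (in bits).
0.5116 bits

U(i) = 1/5 for all i

D_KL(P||U) = Σ P(x) log₂(P(x) / (1/5))
           = Σ P(x) log₂(P(x)) + log₂(5)
           = log₂(5) - H(P)

H(P) = -Σ P(x) log₂(P(x)):
  -P(1)·log₂(P(1)) = -(0.1769)·log₂(0.1769) = 0.44207
  -P(2)·log₂(P(2)) = -(0.0564)·log₂(0.0564) = 0.23396
  -P(3)·log₂(P(3)) = -(0.1703)·log₂(0.1703) = 0.43492
  -P(4)·log₂(P(4)) = -(0.052)·log₂(0.052) = 0.22180
  -P(5)·log₂(P(5)) = -(0.5444)·log₂(0.5444) = 0.47758
H(P) = 0.44207 + 0.23396 + 0.43492 + 0.22180 + 0.47758 = 1.81033 bits

log₂(5) = 2.32193 bits

D_KL(P||U) = 2.32193 - 1.81033 = 0.51160 ≈ 0.5116 bits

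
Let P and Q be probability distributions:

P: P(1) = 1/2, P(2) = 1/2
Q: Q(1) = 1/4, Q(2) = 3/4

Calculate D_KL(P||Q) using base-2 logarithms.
0.2075 bits

D_KL(P||Q) = Σ P(x) log₂(P(x)/Q(x))

Computing term by term:
  P(1)·log₂(P(1)/Q(1)) = (1/2)·log₂((1/2)/(1/4)) = 0.50000
  P(2)·log₂(P(2)/Q(2)) = (1/2)·log₂((1/2)/(3/4)) = -0.29248

D_KL(P||Q) = 0.50000 - 0.29248 = 0.20752 ≈ 0.2075 bits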